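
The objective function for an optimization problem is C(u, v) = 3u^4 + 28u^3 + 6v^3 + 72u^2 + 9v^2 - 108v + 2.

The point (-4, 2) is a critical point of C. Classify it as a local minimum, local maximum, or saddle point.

The mixed partial ∂²C/∂u∂v is 0, so the Hessian at any point is diag(C_uu, C_vv) = diag(12(3u^2 + 14u + 12), 18(2v + 1)).
At (-4, 2): H = diag(48, 90).
Both eigenvalues are positive, so H is positive definite: a local minimum.

local minimum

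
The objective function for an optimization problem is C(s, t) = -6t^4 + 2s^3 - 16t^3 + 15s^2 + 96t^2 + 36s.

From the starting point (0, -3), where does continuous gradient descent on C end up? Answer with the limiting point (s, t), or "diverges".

C is separable, so gradient descent decouples: s follows -∂C/∂s, t follows -∂C/∂t.
∂C/∂s = 6(s + 2)(s + 3); at s=0 this is 36, so s decreases.
∂C/∂t = -24t(t - 2)(t + 4); at t=-3 this is -360, so t increases.
s converges to its nearest critical value -2 (a local min of the s-part); t converges to 0. The iterate converges to (-2, 0).

(-2, 0)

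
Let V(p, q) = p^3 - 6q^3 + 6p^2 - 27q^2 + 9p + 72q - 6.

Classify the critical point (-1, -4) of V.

local minimum

The mixed partial ∂²V/∂p∂q is 0, so the Hessian at any point is diag(V_pp, V_qq) = diag(6(p + 2), -18(2q + 3)).
At (-1, -4): H = diag(6, 90).
Both eigenvalues are positive, so H is positive definite: a local minimum.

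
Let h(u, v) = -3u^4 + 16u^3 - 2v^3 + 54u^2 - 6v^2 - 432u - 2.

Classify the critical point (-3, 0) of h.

local maximum

The mixed partial ∂²h/∂u∂v is 0, so the Hessian at any point is diag(h_uu, h_vv) = diag(12(-3u^2 + 8u + 9), -12(v + 1)).
At (-3, 0): H = diag(-504, -12).
Both eigenvalues are negative, so H is negative definite: a local maximum.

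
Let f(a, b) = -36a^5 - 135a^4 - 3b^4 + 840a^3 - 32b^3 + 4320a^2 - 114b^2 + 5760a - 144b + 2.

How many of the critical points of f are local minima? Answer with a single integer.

f separates as a function of a plus a function of b, so ∇f=0 decouples.
∂f/∂a = -180(a - 4)(a + 1)(a + 2)(a + 4) = 0 at a ∈ {-4, -2, -1, 4}; ∂f/∂b = -12(b + 1)(b + 3)(b + 4) = 0 at b ∈ {-4, -3, -1}.
The Hessian is diagonal: diag(f_aa, f_bb). Second derivatives: f_aa(-4)=8640, f_aa(-2)=-2160, f_aa(-1)=2700, f_aa(4)=-43200; f_bb(-4)=-36, f_bb(-3)=24, f_bb(-1)=-72.
Local minima occur where both diagonal entries positive: (-4, -3), (-1, -3). Count: 2.

2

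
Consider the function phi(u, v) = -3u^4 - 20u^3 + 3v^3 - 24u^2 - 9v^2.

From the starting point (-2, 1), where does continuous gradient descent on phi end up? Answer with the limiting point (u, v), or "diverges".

(-1, 2)

phi is separable, so gradient descent decouples: u follows -∂phi/∂u, v follows -∂phi/∂v.
∂phi/∂u = -12u(u + 1)(u + 4); at u=-2 this is -48, so u increases.
∂phi/∂v = 9v(v - 2); at v=1 this is -9, so v increases.
u converges to its nearest critical value -1 (a local min of the u-part); v converges to 2. The iterate converges to (-1, 2).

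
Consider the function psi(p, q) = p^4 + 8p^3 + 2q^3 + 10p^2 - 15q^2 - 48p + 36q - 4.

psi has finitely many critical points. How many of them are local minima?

2

psi separates as a function of p plus a function of q, so ∇psi=0 decouples.
∂psi/∂p = 4(p - 1)(p + 3)(p + 4) = 0 at p ∈ {-4, -3, 1}; ∂psi/∂q = 6(q - 3)(q - 2) = 0 at q ∈ {2, 3}.
The Hessian is diagonal: diag(psi_pp, psi_qq). Second derivatives: psi_pp(-4)=20, psi_pp(-3)=-16, psi_pp(1)=80; psi_qq(2)=-6, psi_qq(3)=6.
Local minima occur where both diagonal entries positive: (-4, 3), (1, 3). Count: 2.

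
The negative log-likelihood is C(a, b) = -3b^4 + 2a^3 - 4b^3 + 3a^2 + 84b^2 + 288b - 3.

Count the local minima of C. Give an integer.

1

C separates as a function of a plus a function of b, so ∇C=0 decouples.
∂C/∂a = 6a(a + 1) = 0 at a ∈ {-1, 0}; ∂C/∂b = -12(b - 4)(b + 2)(b + 3) = 0 at b ∈ {-3, -2, 4}.
The Hessian is diagonal: diag(C_aa, C_bb). Second derivatives: C_aa(-1)=-6, C_aa(0)=6; C_bb(-3)=-84, C_bb(-2)=72, C_bb(4)=-504.
Local minima occur where both diagonal entries positive: (0, -2). Count: 1.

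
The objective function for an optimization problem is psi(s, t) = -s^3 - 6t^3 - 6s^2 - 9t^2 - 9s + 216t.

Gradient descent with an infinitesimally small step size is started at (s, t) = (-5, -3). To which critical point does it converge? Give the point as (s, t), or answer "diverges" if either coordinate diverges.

(-3, -4)

psi is separable, so gradient descent decouples: s follows -∂psi/∂s, t follows -∂psi/∂t.
∂psi/∂s = -3(s + 1)(s + 3); at s=-5 this is -24, so s increases.
∂psi/∂t = -18(t - 3)(t + 4); at t=-3 this is 108, so t decreases.
s converges to its nearest critical value -3 (a local min of the s-part); t converges to -4. The iterate converges to (-3, -4).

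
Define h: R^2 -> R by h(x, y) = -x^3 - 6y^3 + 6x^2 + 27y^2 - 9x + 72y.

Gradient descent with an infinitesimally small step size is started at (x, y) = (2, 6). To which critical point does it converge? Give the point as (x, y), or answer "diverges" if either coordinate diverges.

h is separable, so gradient descent decouples: x follows -∂h/∂x, y follows -∂h/∂y.
∂h/∂x = -3(x - 3)(x - 1); at x=2 this is 3, so x decreases.
∂h/∂y = -18(y - 4)(y + 1); at y=6 this is -252, so y increases.
The y-coordinate has no critical point in that direction and runs off to infinity.

diverges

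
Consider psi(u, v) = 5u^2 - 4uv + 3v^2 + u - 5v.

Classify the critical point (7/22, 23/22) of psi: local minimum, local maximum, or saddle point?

local minimum

The Hessian of psi is constant: H = [[10, -4], [-4, 6]].
det(H) = 10·6 − (-4)² = 44.
det(H) > 0 and tr(H) = 16 > 0, so H is positive definite and the point is a local minimum.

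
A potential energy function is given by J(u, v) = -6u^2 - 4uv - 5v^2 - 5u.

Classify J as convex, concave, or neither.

concave

J is quadratic, so its Hessian is the constant matrix H = [[-12, -4], [-4, -10]].
det(H) = 104, tr(H) = -22.
det(H) > 0 and tr(H) < 0, so H is negative definite everywhere: concave.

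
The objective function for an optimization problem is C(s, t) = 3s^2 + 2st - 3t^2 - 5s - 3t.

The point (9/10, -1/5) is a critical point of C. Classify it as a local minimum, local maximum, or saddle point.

The Hessian of C is constant: H = [[6, 2], [2, -6]].
det(H) = 6·(-6) − 2² = -40.
Since det(H) < 0, H is indefinite and the critical point is a saddle point.

saddle point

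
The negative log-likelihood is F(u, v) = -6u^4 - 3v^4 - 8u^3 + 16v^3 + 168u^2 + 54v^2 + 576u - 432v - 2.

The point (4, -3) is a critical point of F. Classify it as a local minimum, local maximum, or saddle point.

The mixed partial ∂²F/∂u∂v is 0, so the Hessian at any point is diag(F_uu, F_vv) = diag(24(-3u^2 - 2u + 14), 12(-3v^2 + 8v + 9)).
At (4, -3): H = diag(-1008, -504).
Both eigenvalues are negative, so H is negative definite: a local maximum.

local maximum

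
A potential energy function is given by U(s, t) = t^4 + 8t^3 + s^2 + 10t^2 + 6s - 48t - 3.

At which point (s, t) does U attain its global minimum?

U(s,t) separates as P(s) + Q(t) − 3, so its minimum is min P + min Q − 3.
P'(s) = 2s + 6 vanishes at s ∈ {-3}; Q'(t) = 4(t - 1)(t + 3)(t + 4) vanishes at t ∈ {-4, -3, 1}.
Local minima of P (where P''>0): P(-3)=-9. Local minima of Q: Q(-4)=96, Q(1)=-29.
So the global minimum of U is P(-3) + Q(1) − 3 = -9 − 29 − 3 = -41, attained at (-3, 1).

(-3, 1)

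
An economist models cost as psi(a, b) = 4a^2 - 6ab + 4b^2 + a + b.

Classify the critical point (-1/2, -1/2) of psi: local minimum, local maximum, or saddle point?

The Hessian of psi is constant: H = [[8, -6], [-6, 8]].
det(H) = 8·8 − (-6)² = 28.
det(H) > 0 and tr(H) = 16 > 0, so H is positive definite and the point is a local minimum.

local minimum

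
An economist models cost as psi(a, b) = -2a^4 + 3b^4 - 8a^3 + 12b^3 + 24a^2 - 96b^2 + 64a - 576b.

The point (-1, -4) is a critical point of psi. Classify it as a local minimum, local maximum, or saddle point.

The mixed partial ∂²psi/∂a∂b is 0, so the Hessian at any point is diag(psi_aa, psi_bb) = diag(24(-a^2 - 2a + 2), 12(3b^2 + 6b - 16)).
At (-1, -4): H = diag(72, 96).
Both eigenvalues are positive, so H is positive definite: a local minimum.

local minimum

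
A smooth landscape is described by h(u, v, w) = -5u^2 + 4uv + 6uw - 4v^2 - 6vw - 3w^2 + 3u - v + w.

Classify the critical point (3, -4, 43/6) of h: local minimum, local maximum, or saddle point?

local maximum

The Hessian is constant: H = [[-10, 4, 6], [4, -8, -6], [6, -6, -6]].
Leading principal minors: Δ₁ = -10, Δ₂ = 64, Δ₃ = -24.
The minors alternate sign starting negative (−, +, −), so H is negative definite: a local maximum.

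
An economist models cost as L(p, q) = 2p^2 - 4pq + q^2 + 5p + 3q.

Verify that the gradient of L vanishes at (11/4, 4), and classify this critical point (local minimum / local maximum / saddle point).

∇L = (4p - 4q + 5, -4p + 2q + 3); substituting (11/4, 4) gives ∇L = (0, 0), so (11/4, 4) is indeed a critical point.
The Hessian of L is constant: H = [[4, -4], [-4, 2]].
det(H) = 4·2 − (-4)² = -8.
Since det(H) < 0, H is indefinite and the critical point is a saddle point.

saddle point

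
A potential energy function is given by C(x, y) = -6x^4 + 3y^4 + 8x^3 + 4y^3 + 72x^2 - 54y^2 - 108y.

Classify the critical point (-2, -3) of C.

The mixed partial ∂²C/∂x∂y is 0, so the Hessian at any point is diag(C_xx, C_yy) = diag(24(-3x^2 + 2x + 6), 12(3y^2 + 2y - 9)).
At (-2, -3): H = diag(-240, 144).
The eigenvalues have opposite signs, so H is indefinite: a saddle point.

saddle point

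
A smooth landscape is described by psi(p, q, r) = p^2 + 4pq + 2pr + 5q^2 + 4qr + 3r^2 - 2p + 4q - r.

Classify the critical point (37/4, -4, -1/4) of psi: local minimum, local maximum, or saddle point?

The Hessian is constant: H = [[2, 4, 2], [4, 10, 4], [2, 4, 6]].
Leading principal minors: Δ₁ = 2, Δ₂ = 4, Δ₃ = 16.
All leading minors are positive, so H is positive definite: a local minimum.

local minimum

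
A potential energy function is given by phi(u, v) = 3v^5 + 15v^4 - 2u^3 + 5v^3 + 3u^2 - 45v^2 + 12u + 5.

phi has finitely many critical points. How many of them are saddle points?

phi separates as a function of u plus a function of v, so ∇phi=0 decouples.
∂phi/∂u = -6(u - 2)(u + 1) = 0 at u ∈ {-1, 2}; ∂phi/∂v = 15v(v - 1)(v + 2)(v + 3) = 0 at v ∈ {-3, -2, 0, 1}.
The Hessian is diagonal: diag(phi_uu, phi_vv). Second derivatives: phi_uu(-1)=18, phi_uu(2)=-18; phi_vv(-3)=-180, phi_vv(-2)=90, phi_vv(0)=-90, phi_vv(1)=180.
Saddle points occur where the two diagonal entries have opposite signs: (-1, -3), (-1, 0), (2, -2), (2, 1). Count: 4.

4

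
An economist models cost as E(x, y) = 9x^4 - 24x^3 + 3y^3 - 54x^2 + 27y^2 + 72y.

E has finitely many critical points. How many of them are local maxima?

1

E separates as a function of x plus a function of y, so ∇E=0 decouples.
∂E/∂x = 36x(x - 3)(x + 1) = 0 at x ∈ {-1, 0, 3}; ∂E/∂y = 9(y + 2)(y + 4) = 0 at y ∈ {-4, -2}.
The Hessian is diagonal: diag(E_xx, E_yy). Second derivatives: E_xx(-1)=144, E_xx(0)=-108, E_xx(3)=432; E_yy(-4)=-18, E_yy(-2)=18.
Local maxima occur where both diagonal entries negative: (0, -4). Count: 1.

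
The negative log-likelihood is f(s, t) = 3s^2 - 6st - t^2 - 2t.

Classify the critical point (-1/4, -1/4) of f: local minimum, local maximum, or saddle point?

saddle point

The Hessian of f is constant: H = [[6, -6], [-6, -2]].
det(H) = 6·(-2) − (-6)² = -48.
Since det(H) < 0, H is indefinite and the critical point is a saddle point.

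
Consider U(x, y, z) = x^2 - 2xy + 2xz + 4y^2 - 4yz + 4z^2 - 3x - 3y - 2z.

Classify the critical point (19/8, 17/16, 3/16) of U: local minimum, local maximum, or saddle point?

The Hessian is constant: H = [[2, -2, 2], [-2, 8, -4], [2, -4, 8]].
Leading principal minors: Δ₁ = 2, Δ₂ = 12, Δ₃ = 64.
All leading minors are positive, so H is positive definite: a local minimum.

local minimum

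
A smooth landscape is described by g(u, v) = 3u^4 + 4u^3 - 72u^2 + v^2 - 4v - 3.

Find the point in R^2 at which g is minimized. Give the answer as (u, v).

(-4, 2)

g(u,v) separates as P(u) + Q(v) − 3, so its minimum is min P + min Q − 3.
P'(u) = 12u(u - 3)(u + 4) vanishes at u ∈ {-4, 0, 3}; Q'(v) = 2v - 4 vanishes at v ∈ {2}.
Local minima of P (where P''>0): P(-4)=-640, P(3)=-297. Local minima of Q: Q(2)=-4.
So the global minimum of g is P(-4) + Q(2) − 3 = -640 − 4 − 3 = -647, attained at (-4, 2).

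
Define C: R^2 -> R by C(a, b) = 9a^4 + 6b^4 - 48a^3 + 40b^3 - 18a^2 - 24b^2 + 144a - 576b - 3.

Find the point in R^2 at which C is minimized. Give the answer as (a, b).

C(a,b) separates as P(a) + Q(b) − 3, so its minimum is min P + min Q − 3.
P'(a) = 36(a - 4)(a - 1)(a + 1) vanishes at a ∈ {-1, 1, 4}; Q'(b) = 24(b - 2)(b + 3)(b + 4) vanishes at b ∈ {-4, -3, 2}.
Local minima of P (where P''>0): P(-1)=-105, P(4)=-480. Local minima of Q: Q(-4)=896, Q(2)=-832.
So the global minimum of C is P(4) + Q(2) − 3 = -480 − 832 − 3 = -1315, attained at (4, 2).

(4, 2)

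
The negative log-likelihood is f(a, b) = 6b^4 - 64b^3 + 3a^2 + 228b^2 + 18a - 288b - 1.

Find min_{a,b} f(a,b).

-146

f(a,b) separates as P(a) + Q(b) − 1, so its minimum is min P + min Q − 1.
P'(a) = 6a + 18 vanishes at a ∈ {-3}; Q'(b) = 24(b - 4)(b - 3)(b - 1) vanishes at b ∈ {1, 3, 4}.
Local minima of P (where P''>0): P(-3)=-27. Local minima of Q: Q(1)=-118, Q(4)=-64.
So the global minimum of f is P(-3) + Q(1) − 1 = -27 − 118 − 1 = -146, attained at (-3, 1).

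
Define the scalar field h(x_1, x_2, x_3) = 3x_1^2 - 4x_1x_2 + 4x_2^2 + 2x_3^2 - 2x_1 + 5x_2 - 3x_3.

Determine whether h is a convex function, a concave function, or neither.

convex

h is quadratic, so its Hessian is the constant matrix H = [[6, -4, 0], [-4, 8, 0], [0, 0, 4]].
Leading principal minors: 6, 32, 128.
All positive ⇒ H ≻ 0 ⇒ convex.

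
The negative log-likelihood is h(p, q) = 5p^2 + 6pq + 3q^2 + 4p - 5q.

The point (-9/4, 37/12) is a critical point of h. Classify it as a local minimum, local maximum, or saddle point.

The Hessian of h is constant: H = [[10, 6], [6, 6]].
det(H) = 10·6 − 6² = 24.
det(H) > 0 and tr(H) = 16 > 0, so H is positive definite and the point is a local minimum.

local minimum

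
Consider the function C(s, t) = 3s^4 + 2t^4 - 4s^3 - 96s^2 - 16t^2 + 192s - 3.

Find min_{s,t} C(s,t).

-1315

C(s,t) separates as P(s) + Q(t) − 3, so its minimum is min P + min Q − 3.
P'(s) = 12(s - 4)(s - 1)(s + 4) vanishes at s ∈ {-4, 1, 4}; Q'(t) = 8t(t - 2)(t + 2) vanishes at t ∈ {-2, 0, 2}.
Local minima of P (where P''>0): P(-4)=-1280, P(4)=-256. Local minima of Q: Q(-2)=-32, Q(2)=-32.
So the global minimum of C is P(-4) + Q(-2) − 3 = -1280 − 32 − 3 = -1315, attained at (-4, -2).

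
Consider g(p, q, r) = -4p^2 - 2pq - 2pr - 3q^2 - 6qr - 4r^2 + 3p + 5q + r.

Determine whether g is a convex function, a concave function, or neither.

concave

g is quadratic, so its Hessian is the constant matrix H = [[-8, -2, -2], [-2, -6, -6], [-2, -6, -8]].
Leading principal minors: -8, 44, -88.
Signs alternate −, +, − ⇒ H ≺ 0 ⇒ concave.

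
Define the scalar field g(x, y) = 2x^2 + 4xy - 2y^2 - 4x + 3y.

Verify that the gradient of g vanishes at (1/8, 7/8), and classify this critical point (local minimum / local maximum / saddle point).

∇g = (4x + 4y - 4, 4x - 4y + 3); substituting (1/8, 7/8) gives ∇g = (0, 0), so (1/8, 7/8) is indeed a critical point.
The Hessian of g is constant: H = [[4, 4], [4, -4]].
det(H) = 4·(-4) − 4² = -32.
Since det(H) < 0, H is indefinite and the critical point is a saddle point.

saddle point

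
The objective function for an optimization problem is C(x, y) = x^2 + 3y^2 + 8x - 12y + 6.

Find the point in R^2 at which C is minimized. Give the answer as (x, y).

(-4, 2)

C(x,y) separates as P(x) + Q(y) + 6, so its minimum is min P + min Q + 6.
P'(x) = 2x + 8 vanishes at x ∈ {-4}; Q'(y) = 6y - 12 vanishes at y ∈ {2}.
Local minima of P (where P''>0): P(-4)=-16. Local minima of Q: Q(2)=-12.
So the global minimum of C is P(-4) + Q(2) + 6 = -16 − 12 + 6 = -22, attained at (-4, 2).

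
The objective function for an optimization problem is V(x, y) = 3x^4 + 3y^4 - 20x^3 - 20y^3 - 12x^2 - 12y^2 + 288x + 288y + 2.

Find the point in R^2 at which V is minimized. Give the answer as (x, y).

V(x,y) separates as P(x) + Q(y) + 2, so its minimum is min P + min Q + 2.
P'(x) = 12(x - 4)(x - 3)(x + 2) vanishes at x ∈ {-2, 3, 4}; Q'(y) = 12(y - 4)(y - 3)(y + 2) vanishes at y ∈ {-2, 3, 4}.
Local minima of P (where P''>0): P(-2)=-416, P(4)=448. Local minima of Q: Q(-2)=-416, Q(4)=448.
So the global minimum of V is P(-2) + Q(-2) + 2 = -416 − 416 + 2 = -830, attained at (-2, -2).

(-2, -2)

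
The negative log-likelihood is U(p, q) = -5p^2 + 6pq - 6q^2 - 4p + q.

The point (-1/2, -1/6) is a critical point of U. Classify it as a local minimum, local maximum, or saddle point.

local maximum

The Hessian of U is constant: H = [[-10, 6], [6, -12]].
det(H) = (-10)·(-12) − 6² = 84.
det(H) > 0 and tr(H) = -22 < 0, so H is negative definite and the point is a local maximum.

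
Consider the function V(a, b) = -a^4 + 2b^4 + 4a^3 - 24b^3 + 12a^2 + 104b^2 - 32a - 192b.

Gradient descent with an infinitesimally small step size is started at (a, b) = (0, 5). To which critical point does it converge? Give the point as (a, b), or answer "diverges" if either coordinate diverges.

(1, 4)

V is separable, so gradient descent decouples: a follows -∂V/∂a, b follows -∂V/∂b.
∂V/∂a = -4(a - 4)(a - 1)(a + 2); at a=0 this is -32, so a increases.
∂V/∂b = 8(b - 4)(b - 3)(b - 2); at b=5 this is 48, so b decreases.
a converges to its nearest critical value 1 (a local min of the a-part); b converges to 4. The iterate converges to (1, 4).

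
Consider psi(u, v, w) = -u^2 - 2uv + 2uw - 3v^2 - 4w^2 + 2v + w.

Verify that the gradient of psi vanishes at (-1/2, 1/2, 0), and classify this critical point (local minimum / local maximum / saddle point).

∇psi = (-2u - 2v + 2w, -2u - 6v + 2, 2u - 8w + 1); substituting (-1/2, 1/2, 0) gives ∇psi = (0, 0, 0), so (-1/2, 1/2, 0) is indeed a critical point.
The Hessian is constant: H = [[-2, -2, 2], [-2, -6, 0], [2, 0, -8]].
Leading principal minors: Δ₁ = -2, Δ₂ = 8, Δ₃ = -40.
The minors alternate sign starting negative (−, +, −), so H is negative definite: a local maximum.

local maximum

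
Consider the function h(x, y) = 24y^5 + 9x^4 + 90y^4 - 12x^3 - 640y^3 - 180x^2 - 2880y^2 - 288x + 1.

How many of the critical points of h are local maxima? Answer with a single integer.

h separates as a function of x plus a function of y, so ∇h=0 decouples.
∂h/∂x = 36(x - 4)(x + 1)(x + 2) = 0 at x ∈ {-2, -1, 4}; ∂h/∂y = 120y(y - 4)(y + 3)(y + 4) = 0 at y ∈ {-4, -3, 0, 4}.
The Hessian is diagonal: diag(h_xx, h_yy). Second derivatives: h_xx(-2)=216, h_xx(-1)=-180, h_xx(4)=1080; h_yy(-4)=-3840, h_yy(-3)=2520, h_yy(0)=-5760, h_yy(4)=26880.
Local maxima occur where both diagonal entries negative: (-1, -4), (-1, 0). Count: 2.

2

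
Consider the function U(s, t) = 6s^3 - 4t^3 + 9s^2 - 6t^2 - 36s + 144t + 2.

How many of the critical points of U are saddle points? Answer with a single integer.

2

U separates as a function of s plus a function of t, so ∇U=0 decouples.
∂U/∂s = 18(s - 1)(s + 2) = 0 at s ∈ {-2, 1}; ∂U/∂t = -12(t - 3)(t + 4) = 0 at t ∈ {-4, 3}.
The Hessian is diagonal: diag(U_ss, U_tt). Second derivatives: U_ss(-2)=-54, U_ss(1)=54; U_tt(-4)=84, U_tt(3)=-84.
Saddle points occur where the two diagonal entries have opposite signs: (-2, -4), (1, 3). Count: 2.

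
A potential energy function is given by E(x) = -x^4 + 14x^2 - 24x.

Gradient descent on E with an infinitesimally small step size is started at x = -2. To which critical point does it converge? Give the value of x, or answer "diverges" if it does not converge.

E'(x) = -4(x - 2)(x - 1)(x + 3), so E'(-2) = -48.
Gradient descent moves in the -E' direction, i.e. x is increasing.
The nearest critical point in that direction is x = 1, where E'' = 16 > 0 (a local minimum). The iterate converges there.

1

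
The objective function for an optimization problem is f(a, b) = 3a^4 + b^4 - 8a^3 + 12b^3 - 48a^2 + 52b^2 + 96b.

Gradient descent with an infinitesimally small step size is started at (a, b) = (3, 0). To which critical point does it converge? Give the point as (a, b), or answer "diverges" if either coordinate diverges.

(4, -2)

f is separable, so gradient descent decouples: a follows -∂f/∂a, b follows -∂f/∂b.
∂f/∂a = 12a(a - 4)(a + 2); at a=3 this is -180, so a increases.
∂f/∂b = 4(b + 2)(b + 3)(b + 4); at b=0 this is 96, so b decreases.
a converges to its nearest critical value 4 (a local min of the a-part); b converges to -2. The iterate converges to (4, -2).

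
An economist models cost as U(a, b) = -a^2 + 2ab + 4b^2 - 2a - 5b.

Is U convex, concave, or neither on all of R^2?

U is quadratic, so its Hessian is the constant matrix H = [[-2, 2], [2, 8]].
det(H) = -20, tr(H) = 6.
det(H) < 0, so H is indefinite: neither convex nor concave.

neither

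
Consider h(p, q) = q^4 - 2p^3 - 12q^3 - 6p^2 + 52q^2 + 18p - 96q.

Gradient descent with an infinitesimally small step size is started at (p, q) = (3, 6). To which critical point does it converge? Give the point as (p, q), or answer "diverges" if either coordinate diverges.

diverges

h is separable, so gradient descent decouples: p follows -∂h/∂p, q follows -∂h/∂q.
∂h/∂p = -6(p - 1)(p + 3); at p=3 this is -72, so p increases.
∂h/∂q = 4(q - 4)(q - 3)(q - 2); at q=6 this is 96, so q decreases.
The p-coordinate has no critical point in that direction and runs off to infinity.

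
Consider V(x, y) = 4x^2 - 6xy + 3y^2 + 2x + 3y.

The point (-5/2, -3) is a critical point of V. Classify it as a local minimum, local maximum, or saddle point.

The Hessian of V is constant: H = [[8, -6], [-6, 6]].
det(H) = 8·6 − (-6)² = 12.
det(H) > 0 and tr(H) = 14 > 0, so H is positive definite and the point is a local minimum.

local minimum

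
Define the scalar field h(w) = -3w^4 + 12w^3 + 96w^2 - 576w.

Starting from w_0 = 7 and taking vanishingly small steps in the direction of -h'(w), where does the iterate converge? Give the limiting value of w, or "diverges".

diverges

h'(w) = -12(w - 4)(w - 3)(w + 4), so h'(7) = -1584.
Gradient descent moves in the -h' direction, i.e. w is increasing.
There is no critical point above w=7, and h' keeps the same sign, so the iterate runs off to +∞.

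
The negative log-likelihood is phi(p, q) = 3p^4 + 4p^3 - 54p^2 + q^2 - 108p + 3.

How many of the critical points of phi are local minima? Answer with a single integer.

2

phi separates as a function of p plus a function of q, so ∇phi=0 decouples.
∂phi/∂p = 12(p - 3)(p + 1)(p + 3) = 0 at p ∈ {-3, -1, 3}; ∂phi/∂q = 2q = 0 at q ∈ {0}.
The Hessian is diagonal: diag(phi_pp, phi_qq). Second derivatives: phi_pp(-3)=144, phi_pp(-1)=-96, phi_pp(3)=288; phi_qq(0)=2.
Local minima occur where both diagonal entries positive: (-3, 0), (3, 0). Count: 2.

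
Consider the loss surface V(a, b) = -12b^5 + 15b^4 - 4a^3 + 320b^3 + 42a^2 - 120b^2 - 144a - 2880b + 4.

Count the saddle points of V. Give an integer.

V separates as a function of a plus a function of b, so ∇V=0 decouples.
∂V/∂a = -12(a - 4)(a - 3) = 0 at a ∈ {3, 4}; ∂V/∂b = -60(b - 4)(b - 2)(b + 2)(b + 3) = 0 at b ∈ {-3, -2, 2, 4}.
The Hessian is diagonal: diag(V_aa, V_bb). Second derivatives: V_aa(3)=12, V_aa(4)=-12; V_bb(-3)=2100, V_bb(-2)=-1440, V_bb(2)=2400, V_bb(4)=-5040.
Saddle points occur where the two diagonal entries have opposite signs: (3, -2), (3, 4), (4, -3), (4, 2). Count: 4.

4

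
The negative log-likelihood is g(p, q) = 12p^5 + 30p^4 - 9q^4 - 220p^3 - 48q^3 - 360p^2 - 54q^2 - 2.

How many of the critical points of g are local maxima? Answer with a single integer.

g separates as a function of p plus a function of q, so ∇g=0 decouples.
∂g/∂p = 60p(p - 3)(p + 1)(p + 4) = 0 at p ∈ {-4, -1, 0, 3}; ∂g/∂q = -36q(q + 1)(q + 3) = 0 at q ∈ {-3, -1, 0}.
The Hessian is diagonal: diag(g_pp, g_qq). Second derivatives: g_pp(-4)=-5040, g_pp(-1)=720, g_pp(0)=-720, g_pp(3)=5040; g_qq(-3)=-216, g_qq(-1)=72, g_qq(0)=-108.
Local maxima occur where both diagonal entries negative: (-4, -3), (-4, 0), (0, -3), (0, 0). Count: 4.

4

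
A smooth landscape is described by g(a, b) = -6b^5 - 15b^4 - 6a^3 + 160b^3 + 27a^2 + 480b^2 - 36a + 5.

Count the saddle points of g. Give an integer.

g separates as a function of a plus a function of b, so ∇g=0 decouples.
∂g/∂a = -18(a - 2)(a - 1) = 0 at a ∈ {1, 2}; ∂g/∂b = -30b(b - 4)(b + 2)(b + 4) = 0 at b ∈ {-4, -2, 0, 4}.
The Hessian is diagonal: diag(g_aa, g_bb). Second derivatives: g_aa(1)=18, g_aa(2)=-18; g_bb(-4)=1920, g_bb(-2)=-720, g_bb(0)=960, g_bb(4)=-5760.
Saddle points occur where the two diagonal entries have opposite signs: (1, -2), (1, 4), (2, -4), (2, 0). Count: 4.

4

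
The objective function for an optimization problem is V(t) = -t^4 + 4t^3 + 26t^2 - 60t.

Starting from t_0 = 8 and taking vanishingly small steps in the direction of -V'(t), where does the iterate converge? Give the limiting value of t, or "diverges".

diverges

V'(t) = -4(t - 5)(t - 1)(t + 3), so V'(8) = -924.
Gradient descent moves in the -V' direction, i.e. t is increasing.
There is no critical point above t=8, and V' keeps the same sign, so the iterate runs off to +∞.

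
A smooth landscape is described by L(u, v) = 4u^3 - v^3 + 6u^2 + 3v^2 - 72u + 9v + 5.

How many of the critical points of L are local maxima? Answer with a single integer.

L separates as a function of u plus a function of v, so ∇L=0 decouples.
∂L/∂u = 12(u - 2)(u + 3) = 0 at u ∈ {-3, 2}; ∂L/∂v = -3(v - 3)(v + 1) = 0 at v ∈ {-1, 3}.
The Hessian is diagonal: diag(L_uu, L_vv). Second derivatives: L_uu(-3)=-60, L_uu(2)=60; L_vv(-1)=12, L_vv(3)=-12.
Local maxima occur where both diagonal entries negative: (-3, 3). Count: 1.

1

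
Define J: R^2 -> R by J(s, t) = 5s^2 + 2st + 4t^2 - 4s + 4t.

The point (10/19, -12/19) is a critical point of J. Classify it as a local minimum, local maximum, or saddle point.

local minimum

The Hessian of J is constant: H = [[10, 2], [2, 8]].
det(H) = 10·8 − 2² = 76.
det(H) > 0 and tr(H) = 18 > 0, so H is positive definite and the point is a local minimum.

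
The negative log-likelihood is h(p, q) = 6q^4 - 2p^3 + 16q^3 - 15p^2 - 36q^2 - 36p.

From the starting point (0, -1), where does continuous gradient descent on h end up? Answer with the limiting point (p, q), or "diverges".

h is separable, so gradient descent decouples: p follows -∂h/∂p, q follows -∂h/∂q.
∂h/∂p = -6(p + 2)(p + 3); at p=0 this is -36, so p increases.
∂h/∂q = 24q(q - 1)(q + 3); at q=-1 this is 96, so q decreases.
The p-coordinate has no critical point in that direction and runs off to infinity.

diverges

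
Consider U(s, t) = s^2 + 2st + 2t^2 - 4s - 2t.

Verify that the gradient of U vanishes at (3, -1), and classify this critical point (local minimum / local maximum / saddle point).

local minimum

∇U = (2s + 2t - 4, 2s + 4t - 2); substituting (3, -1) gives ∇U = (0, 0), so (3, -1) is indeed a critical point.
The Hessian of U is constant: H = [[2, 2], [2, 4]].
det(H) = 2·4 − 2² = 4.
det(H) > 0 and tr(H) = 6 > 0, so H is positive definite and the point is a local minimum.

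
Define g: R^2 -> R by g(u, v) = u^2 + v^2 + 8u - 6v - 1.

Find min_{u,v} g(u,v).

-26

g(u,v) separates as P(u) + Q(v) − 1, so its minimum is min P + min Q − 1.
P'(u) = 2u + 8 vanishes at u ∈ {-4}; Q'(v) = 2v - 6 vanishes at v ∈ {3}.
Local minima of P (where P''>0): P(-4)=-16. Local minima of Q: Q(3)=-9.
So the global minimum of g is P(-4) + Q(3) − 1 = -16 − 9 − 1 = -26, attained at (-4, 3).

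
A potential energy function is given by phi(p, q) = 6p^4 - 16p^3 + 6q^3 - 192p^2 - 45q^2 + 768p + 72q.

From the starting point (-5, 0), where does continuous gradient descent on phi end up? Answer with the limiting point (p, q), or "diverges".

diverges

phi is separable, so gradient descent decouples: p follows -∂phi/∂p, q follows -∂phi/∂q.
∂phi/∂p = 24(p - 4)(p - 2)(p + 4); at p=-5 this is -1512, so p increases.
∂phi/∂q = 18(q - 4)(q - 1); at q=0 this is 72, so q decreases.
The q-coordinate has no critical point in that direction and runs off to infinity.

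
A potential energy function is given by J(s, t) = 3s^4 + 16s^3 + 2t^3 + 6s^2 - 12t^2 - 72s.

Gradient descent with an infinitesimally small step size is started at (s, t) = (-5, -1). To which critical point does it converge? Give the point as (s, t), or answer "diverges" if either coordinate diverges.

J is separable, so gradient descent decouples: s follows -∂J/∂s, t follows -∂J/∂t.
∂J/∂s = 12(s - 1)(s + 2)(s + 3); at s=-5 this is -432, so s increases.
∂J/∂t = 6t(t - 4); at t=-1 this is 30, so t decreases.
The t-coordinate has no critical point in that direction and runs off to infinity.

diverges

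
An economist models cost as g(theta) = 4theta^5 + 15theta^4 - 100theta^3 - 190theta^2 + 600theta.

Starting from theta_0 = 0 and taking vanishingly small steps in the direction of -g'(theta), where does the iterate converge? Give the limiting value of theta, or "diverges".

-2

g'(theta) = 20(theta - 3)(theta - 1)(theta + 2)(theta + 5), so g'(0) = 600.
Gradient descent moves in the -g' direction, i.e. theta is decreasing.
The nearest critical point in that direction is theta = -2, where g'' = 900 > 0 (a local minimum). The iterate converges there.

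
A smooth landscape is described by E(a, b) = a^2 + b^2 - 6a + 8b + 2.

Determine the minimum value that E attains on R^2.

E(a,b) separates as P(a) + Q(b) + 2, so its minimum is min P + min Q + 2.
P'(a) = 2a - 6 vanishes at a ∈ {3}; Q'(b) = 2b + 8 vanishes at b ∈ {-4}.
Local minima of P (where P''>0): P(3)=-9. Local minima of Q: Q(-4)=-16.
So the global minimum of E is P(3) + Q(-4) + 2 = -9 − 16 + 2 = -23, attained at (3, -4).

-23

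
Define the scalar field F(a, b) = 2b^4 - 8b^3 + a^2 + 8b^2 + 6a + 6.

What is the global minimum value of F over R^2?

F(a,b) separates as P(a) + Q(b) + 6, so its minimum is min P + min Q + 6.
P'(a) = 2a + 6 vanishes at a ∈ {-3}; Q'(b) = 8b(b - 2)(b - 1) vanishes at b ∈ {0, 1, 2}.
Local minima of P (where P''>0): P(-3)=-9. Local minima of Q: Q(0)=0, Q(2)=0.
So the global minimum of F is P(-3) + Q(0) + 6 = -9 + 0 + 6 = -3, attained at (-3, 0).

-3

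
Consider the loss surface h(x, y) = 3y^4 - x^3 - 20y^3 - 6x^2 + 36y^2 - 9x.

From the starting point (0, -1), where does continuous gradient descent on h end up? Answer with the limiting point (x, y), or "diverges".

diverges

h is separable, so gradient descent decouples: x follows -∂h/∂x, y follows -∂h/∂y.
∂h/∂x = -3(x + 1)(x + 3); at x=0 this is -9, so x increases.
∂h/∂y = 12y(y - 3)(y - 2); at y=-1 this is -144, so y increases.
The x-coordinate has no critical point in that direction and runs off to infinity.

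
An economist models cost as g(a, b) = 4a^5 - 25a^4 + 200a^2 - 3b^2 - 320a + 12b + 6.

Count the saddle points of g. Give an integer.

2

g separates as a function of a plus a function of b, so ∇g=0 decouples.
∂g/∂a = 20(a - 4)(a - 2)(a - 1)(a + 2) = 0 at a ∈ {-2, 1, 2, 4}; ∂g/∂b = -6(b - 2) = 0 at b ∈ {2}.
The Hessian is diagonal: diag(g_aa, g_bb). Second derivatives: g_aa(-2)=-1440, g_aa(1)=180, g_aa(2)=-160, g_aa(4)=720; g_bb(2)=-6.
Saddle points occur where the two diagonal entries have opposite signs: (1, 2), (4, 2). Count: 2.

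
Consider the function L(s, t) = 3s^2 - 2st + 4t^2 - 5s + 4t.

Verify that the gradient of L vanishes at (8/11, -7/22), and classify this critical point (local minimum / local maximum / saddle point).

local minimum

∇L = (6s - 2t - 5, -2s + 8t + 4); substituting (8/11, -7/22) gives ∇L = (0, 0), so (8/11, -7/22) is indeed a critical point.
The Hessian of L is constant: H = [[6, -2], [-2, 8]].
det(H) = 6·8 − (-2)² = 44.
det(H) > 0 and tr(H) = 14 > 0, so H is positive definite and the point is a local minimum.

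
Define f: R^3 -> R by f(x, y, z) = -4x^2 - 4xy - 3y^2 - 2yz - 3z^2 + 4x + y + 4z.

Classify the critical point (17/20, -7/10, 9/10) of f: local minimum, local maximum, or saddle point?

The Hessian is constant: H = [[-8, -4, 0], [-4, -6, -2], [0, -2, -6]].
Leading principal minors: Δ₁ = -8, Δ₂ = 32, Δ₃ = -160.
The minors alternate sign starting negative (−, +, −), so H is negative definite: a local maximum.

local maximum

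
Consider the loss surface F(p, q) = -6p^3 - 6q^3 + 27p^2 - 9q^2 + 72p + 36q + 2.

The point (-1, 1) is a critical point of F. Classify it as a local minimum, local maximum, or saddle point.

The mixed partial ∂²F/∂p∂q is 0, so the Hessian at any point is diag(F_pp, F_qq) = diag(18(-2p + 3), -18(2q + 1)).
At (-1, 1): H = diag(90, -54).
The eigenvalues have opposite signs, so H is indefinite: a saddle point.

saddle point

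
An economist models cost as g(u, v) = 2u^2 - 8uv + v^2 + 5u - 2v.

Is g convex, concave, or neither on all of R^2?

g is quadratic, so its Hessian is the constant matrix H = [[4, -8], [-8, 2]].
det(H) = -56, tr(H) = 6.
det(H) < 0, so H is indefinite: neither convex nor concave.

neither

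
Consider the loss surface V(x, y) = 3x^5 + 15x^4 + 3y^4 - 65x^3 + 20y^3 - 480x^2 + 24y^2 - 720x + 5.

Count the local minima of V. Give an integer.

V separates as a function of x plus a function of y, so ∇V=0 decouples.
∂V/∂x = 15(x - 4)(x + 1)(x + 3)(x + 4) = 0 at x ∈ {-4, -3, -1, 4}; ∂V/∂y = 12y(y + 1)(y + 4) = 0 at y ∈ {-4, -1, 0}.
The Hessian is diagonal: diag(V_xx, V_yy). Second derivatives: V_xx(-4)=-360, V_xx(-3)=210, V_xx(-1)=-450, V_xx(4)=4200; V_yy(-4)=144, V_yy(-1)=-36, V_yy(0)=48.
Local minima occur where both diagonal entries positive: (-3, -4), (-3, 0), (4, -4), (4, 0). Count: 4.

4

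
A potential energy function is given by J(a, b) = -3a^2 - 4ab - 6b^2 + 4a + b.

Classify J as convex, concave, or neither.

J is quadratic, so its Hessian is the constant matrix H = [[-6, -4], [-4, -12]].
det(H) = 56, tr(H) = -18.
det(H) > 0 and tr(H) < 0, so H is negative definite everywhere: concave.

concave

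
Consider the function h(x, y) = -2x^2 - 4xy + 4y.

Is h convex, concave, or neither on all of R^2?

h is quadratic, so its Hessian is the constant matrix H = [[-4, -4], [-4, 0]].
det(H) = -16, tr(H) = -4.
det(H) < 0, so H is indefinite: neither convex nor concave.

neither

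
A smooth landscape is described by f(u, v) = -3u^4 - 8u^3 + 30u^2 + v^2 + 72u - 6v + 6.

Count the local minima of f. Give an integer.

1

f separates as a function of u plus a function of v, so ∇f=0 decouples.
∂f/∂u = -12(u - 2)(u + 1)(u + 3) = 0 at u ∈ {-3, -1, 2}; ∂f/∂v = 2(v - 3) = 0 at v ∈ {3}.
The Hessian is diagonal: diag(f_uu, f_vv). Second derivatives: f_uu(-3)=-120, f_uu(-1)=72, f_uu(2)=-180; f_vv(3)=2.
Local minima occur where both diagonal entries positive: (-1, 3). Count: 1.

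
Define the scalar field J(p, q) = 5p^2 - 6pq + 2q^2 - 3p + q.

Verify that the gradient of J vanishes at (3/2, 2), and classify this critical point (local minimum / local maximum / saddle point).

local minimum

∇J = (10p - 6q - 3, -6p + 4q + 1); substituting (3/2, 2) gives ∇J = (0, 0), so (3/2, 2) is indeed a critical point.
The Hessian of J is constant: H = [[10, -6], [-6, 4]].
det(H) = 10·4 − (-6)² = 4.
det(H) > 0 and tr(H) = 14 > 0, so H is positive definite and the point is a local minimum.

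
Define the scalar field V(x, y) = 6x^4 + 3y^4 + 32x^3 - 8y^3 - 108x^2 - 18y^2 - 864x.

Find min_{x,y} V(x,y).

V(x,y) separates as P(x) + Q(y), so its minimum is min P + min Q.
P'(x) = 24(x - 3)(x + 3)(x + 4) vanishes at x ∈ {-4, -3, 3}; Q'(y) = 12y(y - 3)(y + 1) vanishes at y ∈ {-1, 0, 3}.
Local minima of P (where P''>0): P(-4)=1216, P(3)=-2214. Local minima of Q: Q(-1)=-7, Q(3)=-135.
So the global minimum of V is P(3) + Q(3) = -2214 − 135 = -2349, attained at (3, 3).

-2349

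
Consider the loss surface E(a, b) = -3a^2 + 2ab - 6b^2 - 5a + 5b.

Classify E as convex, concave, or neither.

concave

E is quadratic, so its Hessian is the constant matrix H = [[-6, 2], [2, -12]].
det(H) = 68, tr(H) = -18.
det(H) > 0 and tr(H) < 0, so H is negative definite everywhere: concave.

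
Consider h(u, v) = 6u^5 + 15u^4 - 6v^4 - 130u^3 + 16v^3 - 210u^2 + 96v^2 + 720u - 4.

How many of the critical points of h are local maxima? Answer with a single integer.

4

h separates as a function of u plus a function of v, so ∇h=0 decouples.
∂h/∂u = 30(u - 3)(u - 1)(u + 2)(u + 4) = 0 at u ∈ {-4, -2, 1, 3}; ∂h/∂v = -24v(v - 4)(v + 2) = 0 at v ∈ {-2, 0, 4}.
The Hessian is diagonal: diag(h_uu, h_vv). Second derivatives: h_uu(-4)=-2100, h_uu(-2)=900, h_uu(1)=-900, h_uu(3)=2100; h_vv(-2)=-288, h_vv(0)=192, h_vv(4)=-576.
Local maxima occur where both diagonal entries negative: (-4, -2), (-4, 4), (1, -2), (1, 4). Count: 4.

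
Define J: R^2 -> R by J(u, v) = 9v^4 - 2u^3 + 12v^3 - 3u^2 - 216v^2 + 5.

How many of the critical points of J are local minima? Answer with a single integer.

J separates as a function of u plus a function of v, so ∇J=0 decouples.
∂J/∂u = -6u(u + 1) = 0 at u ∈ {-1, 0}; ∂J/∂v = 36v(v - 3)(v + 4) = 0 at v ∈ {-4, 0, 3}.
The Hessian is diagonal: diag(J_uu, J_vv). Second derivatives: J_uu(-1)=6, J_uu(0)=-6; J_vv(-4)=1008, J_vv(0)=-432, J_vv(3)=756.
Local minima occur where both diagonal entries positive: (-1, -4), (-1, 3). Count: 2.

2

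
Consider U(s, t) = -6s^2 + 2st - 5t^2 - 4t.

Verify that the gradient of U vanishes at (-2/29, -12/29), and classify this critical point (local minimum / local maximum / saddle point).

local maximum

∇U = (-12s + 2t, 2s - 10t - 4); substituting (-2/29, -12/29) gives ∇U = (0, 0), so (-2/29, -12/29) is indeed a critical point.
The Hessian of U is constant: H = [[-12, 2], [2, -10]].
det(H) = (-12)·(-10) − 2² = 116.
det(H) > 0 and tr(H) = -22 < 0, so H is negative definite and the point is a local maximum.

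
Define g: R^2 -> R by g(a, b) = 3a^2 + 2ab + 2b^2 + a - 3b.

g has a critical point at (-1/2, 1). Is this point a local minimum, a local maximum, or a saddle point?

local minimum

The Hessian of g is constant: H = [[6, 2], [2, 4]].
det(H) = 6·4 − 2² = 20.
det(H) > 0 and tr(H) = 10 > 0, so H is positive definite and the point is a local minimum.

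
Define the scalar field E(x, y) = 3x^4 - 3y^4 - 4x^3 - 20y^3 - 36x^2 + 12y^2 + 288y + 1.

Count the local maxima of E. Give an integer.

E separates as a function of x plus a function of y, so ∇E=0 decouples.
∂E/∂x = 12x(x - 3)(x + 2) = 0 at x ∈ {-2, 0, 3}; ∂E/∂y = -12(y - 2)(y + 3)(y + 4) = 0 at y ∈ {-4, -3, 2}.
The Hessian is diagonal: diag(E_xx, E_yy). Second derivatives: E_xx(-2)=120, E_xx(0)=-72, E_xx(3)=180; E_yy(-4)=-72, E_yy(-3)=60, E_yy(2)=-360.
Local maxima occur where both diagonal entries negative: (0, -4), (0, 2). Count: 2.

2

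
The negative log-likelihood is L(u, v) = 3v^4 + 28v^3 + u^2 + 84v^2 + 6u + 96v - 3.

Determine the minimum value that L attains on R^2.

L(u,v) separates as P(u) + Q(v) − 3, so its minimum is min P + min Q − 3.
P'(u) = 2u + 6 vanishes at u ∈ {-3}; Q'(v) = 12(v + 1)(v + 2)(v + 4) vanishes at v ∈ {-4, -2, -1}.
Local minima of P (where P''>0): P(-3)=-9. Local minima of Q: Q(-4)=-64, Q(-1)=-37.
So the global minimum of L is P(-3) + Q(-4) − 3 = -9 − 64 − 3 = -76, attained at (-3, -4).

-76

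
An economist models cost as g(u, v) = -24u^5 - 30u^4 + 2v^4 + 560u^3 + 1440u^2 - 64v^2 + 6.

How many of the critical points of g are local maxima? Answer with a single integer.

g separates as a function of u plus a function of v, so ∇g=0 decouples.
∂g/∂u = -120u(u - 4)(u + 2)(u + 3) = 0 at u ∈ {-3, -2, 0, 4}; ∂g/∂v = 8v(v - 4)(v + 4) = 0 at v ∈ {-4, 0, 4}.
The Hessian is diagonal: diag(g_uu, g_vv). Second derivatives: g_uu(-3)=2520, g_uu(-2)=-1440, g_uu(0)=2880, g_uu(4)=-20160; g_vv(-4)=256, g_vv(0)=-128, g_vv(4)=256.
Local maxima occur where both diagonal entries negative: (-2, 0), (4, 0). Count: 2.

2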